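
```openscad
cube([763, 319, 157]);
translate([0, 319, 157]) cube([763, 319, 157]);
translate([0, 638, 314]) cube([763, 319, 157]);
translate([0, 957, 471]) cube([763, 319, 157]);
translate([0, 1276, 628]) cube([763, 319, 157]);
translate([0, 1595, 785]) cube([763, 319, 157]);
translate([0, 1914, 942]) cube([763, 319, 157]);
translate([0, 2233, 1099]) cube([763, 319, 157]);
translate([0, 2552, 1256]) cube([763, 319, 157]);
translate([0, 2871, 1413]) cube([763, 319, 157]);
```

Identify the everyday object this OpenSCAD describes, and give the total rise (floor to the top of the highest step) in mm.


A staircase. The total rise is 1570 mm.

10 identical blocks, each offset up and back from the previous — a staircase. Each step is 157 mm tall and there are 10 of them, so the total rise is 10 × 157 = 1570 mm.


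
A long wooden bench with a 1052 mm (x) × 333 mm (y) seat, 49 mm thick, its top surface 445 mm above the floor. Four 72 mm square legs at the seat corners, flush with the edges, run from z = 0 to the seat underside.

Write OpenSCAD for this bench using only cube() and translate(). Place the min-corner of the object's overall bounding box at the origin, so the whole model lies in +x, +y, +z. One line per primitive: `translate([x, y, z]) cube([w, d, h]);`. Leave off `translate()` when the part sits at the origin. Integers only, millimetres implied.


translate([0, 0, 396]) cube([1052, 333, 49]);
cube([72, 72, 396]);
translate([0, 261, 0]) cube([72, 72, 396]);
translate([980, 0, 0]) cube([72, 72, 396]);
translate([980, 261, 0]) cube([72, 72, 396]);


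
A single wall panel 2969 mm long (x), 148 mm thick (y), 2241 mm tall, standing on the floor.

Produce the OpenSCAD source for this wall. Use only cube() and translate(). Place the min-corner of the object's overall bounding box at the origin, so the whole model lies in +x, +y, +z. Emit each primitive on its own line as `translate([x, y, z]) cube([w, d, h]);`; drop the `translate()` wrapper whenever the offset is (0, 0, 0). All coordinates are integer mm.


cube([2969, 148, 2241]);


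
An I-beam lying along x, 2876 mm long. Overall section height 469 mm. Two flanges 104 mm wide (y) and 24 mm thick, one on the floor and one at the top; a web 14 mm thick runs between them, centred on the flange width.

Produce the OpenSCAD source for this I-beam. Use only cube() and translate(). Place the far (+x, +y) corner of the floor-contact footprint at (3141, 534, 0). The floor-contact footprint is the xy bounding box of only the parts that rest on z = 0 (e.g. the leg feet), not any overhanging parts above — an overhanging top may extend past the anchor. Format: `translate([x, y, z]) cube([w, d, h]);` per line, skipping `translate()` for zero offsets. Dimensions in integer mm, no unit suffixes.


translate([265, 430, 0]) cube([2876, 104, 24]);
translate([265, 475, 24]) cube([2876, 14, 421]);
translate([265, 430, 445]) cube([2876, 104, 24]);


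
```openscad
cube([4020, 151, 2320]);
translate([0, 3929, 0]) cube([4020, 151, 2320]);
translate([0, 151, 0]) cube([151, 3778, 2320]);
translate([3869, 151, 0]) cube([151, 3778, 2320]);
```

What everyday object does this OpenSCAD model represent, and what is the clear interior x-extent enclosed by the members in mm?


A house (or room) frame. The interior width is 3718 mm.

Four 2320 mm walls enclosing a rectangle with no floor or roof — a room or house frame. Outside width is 4020 mm and wall thickness is 151 mm, so the interior width is 4020 − 2 × 151 = 3718 mm.


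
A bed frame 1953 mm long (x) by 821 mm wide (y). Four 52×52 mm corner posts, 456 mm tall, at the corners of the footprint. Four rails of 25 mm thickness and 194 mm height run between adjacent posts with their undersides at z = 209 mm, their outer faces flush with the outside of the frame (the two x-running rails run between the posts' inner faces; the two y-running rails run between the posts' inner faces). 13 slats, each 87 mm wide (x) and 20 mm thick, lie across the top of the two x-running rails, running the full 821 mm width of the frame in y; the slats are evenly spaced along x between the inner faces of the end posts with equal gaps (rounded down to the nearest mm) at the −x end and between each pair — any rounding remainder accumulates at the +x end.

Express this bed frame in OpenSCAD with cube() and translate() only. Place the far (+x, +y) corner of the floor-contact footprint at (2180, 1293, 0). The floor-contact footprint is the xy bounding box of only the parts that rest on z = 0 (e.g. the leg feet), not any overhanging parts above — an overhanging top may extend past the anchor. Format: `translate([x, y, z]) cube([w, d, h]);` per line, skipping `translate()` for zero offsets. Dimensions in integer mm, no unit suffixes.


translate([227, 472, 0]) cube([52, 52, 456]);
translate([227, 1241, 0]) cube([52, 52, 456]);
translate([2128, 472, 0]) cube([52, 52, 456]);
translate([2128, 1241, 0]) cube([52, 52, 456]);
translate([279, 472, 209]) cube([1849, 25, 194]);
translate([279, 1268, 209]) cube([1849, 25, 194]);
translate([227, 524, 209]) cube([25, 717, 194]);
translate([2155, 524, 209]) cube([25, 717, 194]);
translate([330, 472, 403]) cube([87, 821, 20]);
translate([468, 472, 403]) cube([87, 821, 20]);
translate([606, 472, 403]) cube([87, 821, 20]);
translate([744, 472, 403]) cube([87, 821, 20]);
translate([882, 472, 403]) cube([87, 821, 20]);
translate([1020, 472, 403]) cube([87, 821, 20]);
translate([1158, 472, 403]) cube([87, 821, 20]);
translate([1296, 472, 403]) cube([87, 821, 20]);
translate([1434, 472, 403]) cube([87, 821, 20]);
translate([1572, 472, 403]) cube([87, 821, 20]);
translate([1710, 472, 403]) cube([87, 821, 20]);
translate([1848, 472, 403]) cube([87, 821, 20]);
translate([1986, 472, 403]) cube([87, 821, 20]);


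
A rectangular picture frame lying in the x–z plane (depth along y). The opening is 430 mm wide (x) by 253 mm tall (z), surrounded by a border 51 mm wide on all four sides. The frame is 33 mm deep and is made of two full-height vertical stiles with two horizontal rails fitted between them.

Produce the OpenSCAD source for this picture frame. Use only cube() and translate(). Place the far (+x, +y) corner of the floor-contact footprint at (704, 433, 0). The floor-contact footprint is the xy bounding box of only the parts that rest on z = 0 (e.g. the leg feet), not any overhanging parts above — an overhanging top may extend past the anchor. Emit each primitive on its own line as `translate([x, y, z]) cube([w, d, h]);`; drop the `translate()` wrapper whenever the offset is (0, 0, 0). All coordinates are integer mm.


translate([172, 400, 0]) cube([51, 33, 355]);
translate([653, 400, 0]) cube([51, 33, 355]);
translate([223, 400, 0]) cube([430, 33, 51]);
translate([223, 400, 304]) cube([430, 33, 51]);


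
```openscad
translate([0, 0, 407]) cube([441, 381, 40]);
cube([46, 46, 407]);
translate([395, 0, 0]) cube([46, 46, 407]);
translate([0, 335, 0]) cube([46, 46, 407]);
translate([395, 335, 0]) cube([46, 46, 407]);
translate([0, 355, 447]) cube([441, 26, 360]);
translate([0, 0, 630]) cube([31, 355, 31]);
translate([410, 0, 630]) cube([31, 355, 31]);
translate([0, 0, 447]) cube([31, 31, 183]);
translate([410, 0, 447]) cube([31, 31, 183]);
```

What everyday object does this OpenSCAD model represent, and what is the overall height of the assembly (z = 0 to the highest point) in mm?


A chair. The overall height is 807 mm.

A slab on four corner posts with a tall panel at the back — a chair. The seat slab sits at z = 407 with thickness 40, and the 360 mm backrest starts at the seat top, so the overall height is 407 + 40 + 360 = 807 mm.


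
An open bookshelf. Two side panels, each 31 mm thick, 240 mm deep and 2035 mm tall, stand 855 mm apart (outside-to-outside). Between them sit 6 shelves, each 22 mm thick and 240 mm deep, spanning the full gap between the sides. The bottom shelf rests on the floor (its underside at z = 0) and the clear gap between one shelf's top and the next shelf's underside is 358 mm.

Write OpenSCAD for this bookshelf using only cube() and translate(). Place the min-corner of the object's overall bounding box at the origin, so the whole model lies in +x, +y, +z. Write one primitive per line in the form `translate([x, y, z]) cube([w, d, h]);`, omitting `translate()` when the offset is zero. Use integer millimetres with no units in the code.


cube([31, 240, 2035]);
translate([824, 0, 0]) cube([31, 240, 2035]);
translate([31, 0, 0]) cube([793, 240, 22]);
translate([31, 0, 380]) cube([793, 240, 22]);
translate([31, 0, 760]) cube([793, 240, 22]);
translate([31, 0, 1140]) cube([793, 240, 22]);
translate([31, 0, 1520]) cube([793, 240, 22]);
translate([31, 0, 1900]) cube([793, 240, 22]);


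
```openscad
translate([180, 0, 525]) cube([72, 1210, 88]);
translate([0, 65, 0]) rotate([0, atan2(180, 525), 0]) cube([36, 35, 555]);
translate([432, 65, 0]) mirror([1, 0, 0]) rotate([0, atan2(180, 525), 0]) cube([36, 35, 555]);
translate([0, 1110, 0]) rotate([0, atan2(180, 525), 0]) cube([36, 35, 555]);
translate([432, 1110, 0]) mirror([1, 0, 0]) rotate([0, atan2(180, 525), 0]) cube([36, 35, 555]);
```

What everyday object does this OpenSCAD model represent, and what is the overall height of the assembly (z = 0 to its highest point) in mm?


A sawhorse. The overall height is 613 mm.

A beam across two mirrored pairs of raked legs — a sawhorse. The beam's underside is at z = 525 (matching the legs' vertical rise in atan2(180, 525)) and the beam is 88 mm tall, so its top is at 525 + 88 = 613 mm. The raked legs top out at the beam's underside, so that is the highest point.


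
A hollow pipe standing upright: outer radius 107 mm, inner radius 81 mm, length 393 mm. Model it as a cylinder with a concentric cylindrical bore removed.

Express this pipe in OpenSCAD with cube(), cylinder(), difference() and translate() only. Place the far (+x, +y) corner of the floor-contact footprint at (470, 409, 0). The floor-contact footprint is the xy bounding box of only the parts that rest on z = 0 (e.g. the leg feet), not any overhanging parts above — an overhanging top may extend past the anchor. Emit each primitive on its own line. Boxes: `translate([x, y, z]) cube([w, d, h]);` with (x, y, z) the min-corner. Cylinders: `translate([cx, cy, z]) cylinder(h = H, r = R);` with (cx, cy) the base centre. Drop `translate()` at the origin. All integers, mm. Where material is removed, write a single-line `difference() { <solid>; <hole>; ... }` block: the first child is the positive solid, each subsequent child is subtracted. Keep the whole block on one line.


difference() { translate([363, 302, 0]) cylinder(h = 393, r = 107); translate([363, 302, 0]) cylinder(h = 393, r = 81); }


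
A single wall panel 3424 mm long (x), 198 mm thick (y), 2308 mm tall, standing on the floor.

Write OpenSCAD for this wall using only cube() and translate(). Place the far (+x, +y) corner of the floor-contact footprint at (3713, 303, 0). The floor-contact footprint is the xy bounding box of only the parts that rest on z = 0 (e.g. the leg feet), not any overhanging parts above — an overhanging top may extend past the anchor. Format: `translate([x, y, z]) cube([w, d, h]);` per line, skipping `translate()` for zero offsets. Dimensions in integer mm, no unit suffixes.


translate([289, 105, 0]) cube([3424, 198, 2308]);


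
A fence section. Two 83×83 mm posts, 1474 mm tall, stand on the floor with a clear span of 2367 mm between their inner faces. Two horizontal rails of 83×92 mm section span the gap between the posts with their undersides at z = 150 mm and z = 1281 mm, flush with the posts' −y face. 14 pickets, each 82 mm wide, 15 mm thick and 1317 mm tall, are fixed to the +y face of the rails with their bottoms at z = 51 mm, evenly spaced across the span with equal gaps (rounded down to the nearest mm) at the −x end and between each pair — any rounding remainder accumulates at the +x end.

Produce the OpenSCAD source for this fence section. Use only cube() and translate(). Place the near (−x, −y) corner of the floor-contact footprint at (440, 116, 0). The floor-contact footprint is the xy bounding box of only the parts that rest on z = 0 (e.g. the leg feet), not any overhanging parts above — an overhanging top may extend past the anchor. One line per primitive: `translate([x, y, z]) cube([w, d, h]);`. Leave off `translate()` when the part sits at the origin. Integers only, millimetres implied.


translate([440, 116, 0]) cube([83, 83, 1474]);
translate([2890, 116, 0]) cube([83, 83, 1474]);
translate([523, 116, 150]) cube([2367, 83, 92]);
translate([523, 116, 1281]) cube([2367, 83, 92]);
translate([604, 199, 51]) cube([82, 15, 1317]);
translate([767, 199, 51]) cube([82, 15, 1317]);
translate([930, 199, 51]) cube([82, 15, 1317]);
translate([1093, 199, 51]) cube([82, 15, 1317]);
translate([1256, 199, 51]) cube([82, 15, 1317]);
translate([1419, 199, 51]) cube([82, 15, 1317]);
translate([1582, 199, 51]) cube([82, 15, 1317]);
translate([1745, 199, 51]) cube([82, 15, 1317]);
translate([1908, 199, 51]) cube([82, 15, 1317]);
translate([2071, 199, 51]) cube([82, 15, 1317]);
translate([2234, 199, 51]) cube([82, 15, 1317]);
translate([2397, 199, 51]) cube([82, 15, 1317]);
translate([2560, 199, 51]) cube([82, 15, 1317]);
translate([2723, 199, 51]) cube([82, 15, 1317]);


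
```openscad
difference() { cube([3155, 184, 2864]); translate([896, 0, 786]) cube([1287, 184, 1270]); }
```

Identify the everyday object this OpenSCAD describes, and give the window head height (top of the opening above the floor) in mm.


A wall with a window opening. The window head height is 2056 mm.

A wall with a rectangular opening subtracted — a window. Sill at z = 786, opening 1270 mm tall, so the head is at 786 + 1270 = 2056 mm.


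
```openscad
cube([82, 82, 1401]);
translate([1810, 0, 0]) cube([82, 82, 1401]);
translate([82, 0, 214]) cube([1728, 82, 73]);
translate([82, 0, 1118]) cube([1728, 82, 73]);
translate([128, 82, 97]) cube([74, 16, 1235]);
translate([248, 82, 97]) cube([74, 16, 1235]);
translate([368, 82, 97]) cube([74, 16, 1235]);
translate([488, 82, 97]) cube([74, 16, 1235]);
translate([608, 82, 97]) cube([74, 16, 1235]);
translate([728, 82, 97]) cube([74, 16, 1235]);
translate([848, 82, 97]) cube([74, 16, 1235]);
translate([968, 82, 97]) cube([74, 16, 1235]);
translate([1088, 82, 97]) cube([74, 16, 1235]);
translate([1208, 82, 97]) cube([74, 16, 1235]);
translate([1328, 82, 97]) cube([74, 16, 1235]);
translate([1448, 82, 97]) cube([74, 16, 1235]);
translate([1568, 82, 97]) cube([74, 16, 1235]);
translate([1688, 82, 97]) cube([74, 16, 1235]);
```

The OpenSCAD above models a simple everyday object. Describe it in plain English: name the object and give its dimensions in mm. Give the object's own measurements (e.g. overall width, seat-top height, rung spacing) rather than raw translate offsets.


A fence section. Two 82×82 mm posts, 1401 mm tall, stand on the floor with a clear span of 1728 mm between their inner faces. Two horizontal rails of 82×73 mm section span the gap between the posts with their undersides at z = 214 mm and z = 1118 mm, flush with the posts' −y face. 14 pickets, each 74 mm wide, 16 mm thick and 1235 mm tall, are fixed to the +y face of the rails with their bottoms at z = 97 mm, spaced across the span with a 46 mm gap after the −x post and between neighbouring pickets, with 48 mm left before the +x post.


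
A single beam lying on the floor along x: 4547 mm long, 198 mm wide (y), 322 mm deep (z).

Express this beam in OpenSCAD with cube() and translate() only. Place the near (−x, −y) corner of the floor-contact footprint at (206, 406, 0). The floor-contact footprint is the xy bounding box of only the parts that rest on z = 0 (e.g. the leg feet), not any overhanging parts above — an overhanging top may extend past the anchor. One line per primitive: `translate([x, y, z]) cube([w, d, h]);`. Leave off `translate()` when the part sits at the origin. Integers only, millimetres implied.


translate([206, 406, 0]) cube([4547, 198, 322]);


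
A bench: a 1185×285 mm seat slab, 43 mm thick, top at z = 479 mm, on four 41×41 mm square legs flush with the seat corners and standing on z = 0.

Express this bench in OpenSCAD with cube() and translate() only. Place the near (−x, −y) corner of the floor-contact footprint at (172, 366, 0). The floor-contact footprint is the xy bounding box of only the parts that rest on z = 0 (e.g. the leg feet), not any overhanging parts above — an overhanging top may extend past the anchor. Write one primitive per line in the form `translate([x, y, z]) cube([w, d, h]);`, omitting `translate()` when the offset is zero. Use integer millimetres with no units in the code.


translate([172, 366, 436]) cube([1185, 285, 43]);
translate([172, 366, 0]) cube([41, 41, 436]);
translate([172, 610, 0]) cube([41, 41, 436]);
translate([1316, 366, 0]) cube([41, 41, 436]);
translate([1316, 610, 0]) cube([41, 41, 436]);


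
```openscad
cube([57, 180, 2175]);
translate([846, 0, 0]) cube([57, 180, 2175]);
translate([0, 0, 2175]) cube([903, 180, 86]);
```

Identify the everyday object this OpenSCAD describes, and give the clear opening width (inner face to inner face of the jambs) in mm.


A door frame. The clear opening width is 789 mm.

Two 2175 mm tall posts with a header on top — a door frame. The left jamb is 57 mm wide at x = 0; the right jamb starts at x = 846. The clear opening is 846 − 57 = 789 mm.


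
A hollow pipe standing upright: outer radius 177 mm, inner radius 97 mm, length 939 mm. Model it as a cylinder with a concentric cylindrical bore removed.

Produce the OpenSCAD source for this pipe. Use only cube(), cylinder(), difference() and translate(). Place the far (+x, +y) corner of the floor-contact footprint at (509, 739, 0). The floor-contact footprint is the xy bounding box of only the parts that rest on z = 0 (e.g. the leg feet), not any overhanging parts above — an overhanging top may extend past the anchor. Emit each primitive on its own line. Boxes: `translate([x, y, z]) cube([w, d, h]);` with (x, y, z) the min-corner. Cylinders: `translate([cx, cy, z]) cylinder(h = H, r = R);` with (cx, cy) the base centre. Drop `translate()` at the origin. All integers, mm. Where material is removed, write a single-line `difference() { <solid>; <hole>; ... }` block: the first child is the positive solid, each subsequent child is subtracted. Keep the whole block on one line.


difference() { translate([332, 562, 0]) cylinder(h = 939, r = 177); translate([332, 562, 0]) cylinder(h = 939, r = 97); }


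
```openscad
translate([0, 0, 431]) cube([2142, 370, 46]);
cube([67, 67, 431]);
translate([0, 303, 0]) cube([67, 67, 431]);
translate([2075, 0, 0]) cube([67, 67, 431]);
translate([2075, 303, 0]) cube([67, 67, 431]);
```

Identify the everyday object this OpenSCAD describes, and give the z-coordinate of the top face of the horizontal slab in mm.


A bench. The seat-top height is 477 mm.

A long slab on four corner posts — a bench. The slab sits at z = 431 with thickness 46, so the top is 431 + 46 = 477 mm.


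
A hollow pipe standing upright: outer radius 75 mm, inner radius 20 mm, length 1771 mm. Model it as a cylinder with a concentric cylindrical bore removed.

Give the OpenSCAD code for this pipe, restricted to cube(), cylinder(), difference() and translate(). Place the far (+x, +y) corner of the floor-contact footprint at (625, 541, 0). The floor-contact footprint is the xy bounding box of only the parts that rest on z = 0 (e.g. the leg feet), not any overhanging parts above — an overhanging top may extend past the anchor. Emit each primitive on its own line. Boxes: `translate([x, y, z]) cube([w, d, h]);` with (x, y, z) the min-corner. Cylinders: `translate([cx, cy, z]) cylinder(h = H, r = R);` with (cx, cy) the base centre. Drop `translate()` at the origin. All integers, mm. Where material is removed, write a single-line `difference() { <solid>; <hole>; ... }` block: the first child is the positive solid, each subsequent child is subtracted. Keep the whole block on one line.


difference() { translate([550, 466, 0]) cylinder(h = 1771, r = 75); translate([550, 466, 0]) cylinder(h = 1771, r = 20); }


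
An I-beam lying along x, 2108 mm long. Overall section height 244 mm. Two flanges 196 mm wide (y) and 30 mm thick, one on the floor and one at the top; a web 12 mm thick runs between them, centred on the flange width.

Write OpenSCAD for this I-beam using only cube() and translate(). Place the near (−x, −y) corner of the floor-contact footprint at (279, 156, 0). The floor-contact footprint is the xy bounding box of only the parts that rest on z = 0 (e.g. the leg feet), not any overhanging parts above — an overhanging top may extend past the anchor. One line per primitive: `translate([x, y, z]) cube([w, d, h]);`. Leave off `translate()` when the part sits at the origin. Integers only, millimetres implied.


translate([279, 156, 0]) cube([2108, 196, 30]);
translate([279, 248, 30]) cube([2108, 12, 184]);
translate([279, 156, 214]) cube([2108, 196, 30]);


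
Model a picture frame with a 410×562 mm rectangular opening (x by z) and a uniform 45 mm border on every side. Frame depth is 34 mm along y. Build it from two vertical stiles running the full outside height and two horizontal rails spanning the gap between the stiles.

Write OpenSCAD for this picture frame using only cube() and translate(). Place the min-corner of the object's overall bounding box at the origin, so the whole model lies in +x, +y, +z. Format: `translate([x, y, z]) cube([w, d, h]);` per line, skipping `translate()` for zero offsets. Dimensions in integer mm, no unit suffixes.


cube([45, 34, 652]);
translate([455, 0, 0]) cube([45, 34, 652]);
translate([45, 0, 0]) cube([410, 34, 45]);
translate([45, 0, 607]) cube([410, 34, 45]);


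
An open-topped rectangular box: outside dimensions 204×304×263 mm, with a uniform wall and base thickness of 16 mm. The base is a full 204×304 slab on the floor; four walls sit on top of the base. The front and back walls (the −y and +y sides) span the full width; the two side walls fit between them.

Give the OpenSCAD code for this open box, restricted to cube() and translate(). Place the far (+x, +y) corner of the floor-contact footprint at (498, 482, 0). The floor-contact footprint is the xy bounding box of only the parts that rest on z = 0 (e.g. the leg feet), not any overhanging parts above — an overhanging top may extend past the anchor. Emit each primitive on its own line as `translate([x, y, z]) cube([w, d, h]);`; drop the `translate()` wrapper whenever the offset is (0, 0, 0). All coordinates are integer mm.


translate([294, 178, 0]) cube([204, 304, 16]);
translate([294, 178, 16]) cube([204, 16, 247]);
translate([294, 466, 16]) cube([204, 16, 247]);
translate([294, 194, 16]) cube([16, 272, 247]);
translate([482, 194, 16]) cube([16, 272, 247]);


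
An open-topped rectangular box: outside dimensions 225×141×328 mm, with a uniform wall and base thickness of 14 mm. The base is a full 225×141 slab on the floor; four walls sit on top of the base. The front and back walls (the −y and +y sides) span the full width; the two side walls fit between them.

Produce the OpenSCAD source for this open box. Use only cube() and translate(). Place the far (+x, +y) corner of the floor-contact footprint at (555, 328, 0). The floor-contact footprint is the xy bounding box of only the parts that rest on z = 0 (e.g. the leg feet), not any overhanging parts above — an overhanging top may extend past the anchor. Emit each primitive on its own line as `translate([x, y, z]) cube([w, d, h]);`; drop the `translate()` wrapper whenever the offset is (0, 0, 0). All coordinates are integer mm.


translate([330, 187, 0]) cube([225, 141, 14]);
translate([330, 187, 14]) cube([225, 14, 314]);
translate([330, 314, 14]) cube([225, 14, 314]);
translate([330, 201, 14]) cube([14, 113, 314]);
translate([541, 201, 14]) cube([14, 113, 314]);


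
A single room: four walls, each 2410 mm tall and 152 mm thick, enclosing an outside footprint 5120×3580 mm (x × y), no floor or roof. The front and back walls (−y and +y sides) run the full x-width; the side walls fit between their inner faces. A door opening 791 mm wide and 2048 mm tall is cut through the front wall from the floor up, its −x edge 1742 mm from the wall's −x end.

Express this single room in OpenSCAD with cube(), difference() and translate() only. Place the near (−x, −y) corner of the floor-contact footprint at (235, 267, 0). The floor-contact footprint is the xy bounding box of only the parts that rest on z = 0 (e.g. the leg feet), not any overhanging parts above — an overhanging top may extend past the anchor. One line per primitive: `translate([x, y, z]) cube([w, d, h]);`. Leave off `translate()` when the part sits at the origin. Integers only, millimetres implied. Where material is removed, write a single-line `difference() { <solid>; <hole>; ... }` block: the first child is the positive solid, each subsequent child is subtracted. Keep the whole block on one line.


difference() { translate([235, 267, 0]) cube([5120, 152, 2410]); translate([1977, 267, 0]) cube([791, 152, 2048]); }
translate([235, 3695, 0]) cube([5120, 152, 2410]);
translate([235, 419, 0]) cube([152, 3276, 2410]);
translate([5203, 419, 0]) cube([152, 3276, 2410]);


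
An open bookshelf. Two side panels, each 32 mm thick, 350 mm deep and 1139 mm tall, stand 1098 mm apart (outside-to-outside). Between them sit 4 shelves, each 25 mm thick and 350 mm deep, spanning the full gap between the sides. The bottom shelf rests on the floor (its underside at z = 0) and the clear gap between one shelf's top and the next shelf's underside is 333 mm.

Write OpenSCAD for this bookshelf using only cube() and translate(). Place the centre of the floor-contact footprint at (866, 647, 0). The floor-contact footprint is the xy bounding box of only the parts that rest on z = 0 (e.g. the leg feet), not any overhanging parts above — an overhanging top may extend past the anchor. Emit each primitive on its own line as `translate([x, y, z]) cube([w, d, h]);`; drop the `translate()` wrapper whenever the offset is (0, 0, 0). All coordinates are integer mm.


translate([317, 472, 0]) cube([32, 350, 1139]);
translate([1383, 472, 0]) cube([32, 350, 1139]);
translate([349, 472, 0]) cube([1034, 350, 25]);
translate([349, 472, 358]) cube([1034, 350, 25]);
translate([349, 472, 716]) cube([1034, 350, 25]);
translate([349, 472, 1074]) cube([1034, 350, 25]);


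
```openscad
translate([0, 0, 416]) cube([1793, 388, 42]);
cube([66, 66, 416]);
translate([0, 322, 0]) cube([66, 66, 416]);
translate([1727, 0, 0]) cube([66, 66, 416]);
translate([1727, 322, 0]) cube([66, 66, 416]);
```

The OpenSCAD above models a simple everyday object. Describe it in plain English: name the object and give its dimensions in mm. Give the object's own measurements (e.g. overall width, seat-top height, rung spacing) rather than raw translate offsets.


A bench: a 1793×388 mm seat slab, 42 mm thick, top at z = 458 mm, on four 66×66 mm square legs flush with the seat corners and standing on z = 0.


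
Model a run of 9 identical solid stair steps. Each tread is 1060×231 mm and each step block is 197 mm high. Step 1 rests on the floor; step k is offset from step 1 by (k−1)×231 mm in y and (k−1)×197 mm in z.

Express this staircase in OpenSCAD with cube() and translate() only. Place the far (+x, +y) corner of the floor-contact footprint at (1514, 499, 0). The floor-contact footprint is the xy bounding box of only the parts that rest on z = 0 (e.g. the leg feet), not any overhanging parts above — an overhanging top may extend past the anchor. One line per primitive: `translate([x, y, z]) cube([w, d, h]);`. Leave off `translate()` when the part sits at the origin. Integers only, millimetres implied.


translate([454, 268, 0]) cube([1060, 231, 197]);
translate([454, 499, 197]) cube([1060, 231, 197]);
translate([454, 730, 394]) cube([1060, 231, 197]);
translate([454, 961, 591]) cube([1060, 231, 197]);
translate([454, 1192, 788]) cube([1060, 231, 197]);
translate([454, 1423, 985]) cube([1060, 231, 197]);
translate([454, 1654, 1182]) cube([1060, 231, 197]);
translate([454, 1885, 1379]) cube([1060, 231, 197]);
translate([454, 2116, 1576]) cube([1060, 231, 197]);


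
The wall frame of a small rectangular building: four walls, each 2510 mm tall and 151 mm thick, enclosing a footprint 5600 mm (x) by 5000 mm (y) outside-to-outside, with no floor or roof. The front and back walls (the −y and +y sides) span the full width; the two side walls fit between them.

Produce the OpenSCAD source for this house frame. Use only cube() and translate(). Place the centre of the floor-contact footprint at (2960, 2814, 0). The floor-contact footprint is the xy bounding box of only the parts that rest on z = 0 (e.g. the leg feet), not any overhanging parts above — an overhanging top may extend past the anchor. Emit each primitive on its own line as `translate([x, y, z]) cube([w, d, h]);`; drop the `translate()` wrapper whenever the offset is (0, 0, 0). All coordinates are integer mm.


translate([160, 314, 0]) cube([5600, 151, 2510]);
translate([160, 5163, 0]) cube([5600, 151, 2510]);
translate([160, 465, 0]) cube([151, 4698, 2510]);
translate([5609, 465, 0]) cube([151, 4698, 2510]);


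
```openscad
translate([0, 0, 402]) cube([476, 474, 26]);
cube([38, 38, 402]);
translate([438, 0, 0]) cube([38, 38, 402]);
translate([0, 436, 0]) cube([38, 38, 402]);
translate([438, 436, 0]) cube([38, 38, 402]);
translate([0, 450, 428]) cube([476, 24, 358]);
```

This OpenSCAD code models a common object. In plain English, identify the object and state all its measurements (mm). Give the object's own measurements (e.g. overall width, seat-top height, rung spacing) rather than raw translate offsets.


A chair. The seat is a 476×474×26 mm slab with its top at z = 428 mm, on four 38×38 mm corner legs (flush with the seat edges, standing on z = 0). A flat backrest 24 mm thick, 358 mm tall, spans the full seat width and rises from the seat top along its +y edge, rear face flush with the rear of the seat.


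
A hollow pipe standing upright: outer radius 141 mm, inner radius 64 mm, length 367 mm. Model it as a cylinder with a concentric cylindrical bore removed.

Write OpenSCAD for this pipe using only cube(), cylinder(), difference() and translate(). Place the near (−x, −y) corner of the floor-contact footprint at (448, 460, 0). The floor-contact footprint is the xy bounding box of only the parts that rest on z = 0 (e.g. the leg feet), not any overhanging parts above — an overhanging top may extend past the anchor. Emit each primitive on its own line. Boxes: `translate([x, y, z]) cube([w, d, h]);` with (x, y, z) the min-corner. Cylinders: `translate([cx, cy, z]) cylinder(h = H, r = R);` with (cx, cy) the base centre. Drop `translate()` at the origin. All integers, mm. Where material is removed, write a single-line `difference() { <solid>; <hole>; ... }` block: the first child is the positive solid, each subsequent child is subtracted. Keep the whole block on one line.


difference() { translate([589, 601, 0]) cylinder(h = 367, r = 141); translate([589, 601, 0]) cylinder(h = 367, r = 64); }


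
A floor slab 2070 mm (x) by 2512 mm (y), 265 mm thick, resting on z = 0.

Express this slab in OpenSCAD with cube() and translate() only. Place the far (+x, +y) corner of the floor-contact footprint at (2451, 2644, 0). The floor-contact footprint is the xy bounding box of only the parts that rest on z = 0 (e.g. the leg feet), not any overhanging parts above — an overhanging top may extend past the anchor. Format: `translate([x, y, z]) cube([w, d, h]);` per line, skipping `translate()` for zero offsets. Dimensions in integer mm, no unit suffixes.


translate([381, 132, 0]) cube([2070, 2512, 265]);


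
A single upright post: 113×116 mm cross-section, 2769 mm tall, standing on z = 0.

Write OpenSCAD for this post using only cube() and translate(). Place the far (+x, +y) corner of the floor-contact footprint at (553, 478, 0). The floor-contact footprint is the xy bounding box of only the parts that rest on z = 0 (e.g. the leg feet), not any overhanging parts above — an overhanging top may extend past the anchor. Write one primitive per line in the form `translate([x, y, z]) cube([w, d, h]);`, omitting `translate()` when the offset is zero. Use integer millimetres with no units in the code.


translate([440, 362, 0]) cube([113, 116, 2769]);


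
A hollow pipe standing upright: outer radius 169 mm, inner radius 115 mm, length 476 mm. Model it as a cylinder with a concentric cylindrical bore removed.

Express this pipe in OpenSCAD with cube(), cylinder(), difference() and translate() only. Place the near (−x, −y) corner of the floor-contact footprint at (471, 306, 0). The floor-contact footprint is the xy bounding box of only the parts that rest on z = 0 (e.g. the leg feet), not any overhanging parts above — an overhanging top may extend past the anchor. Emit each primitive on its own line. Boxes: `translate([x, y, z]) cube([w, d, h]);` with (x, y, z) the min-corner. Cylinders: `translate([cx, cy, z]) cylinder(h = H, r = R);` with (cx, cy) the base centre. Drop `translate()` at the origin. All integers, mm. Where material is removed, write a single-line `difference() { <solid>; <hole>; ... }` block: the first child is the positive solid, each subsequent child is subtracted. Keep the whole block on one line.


difference() { translate([640, 475, 0]) cylinder(h = 476, r = 169); translate([640, 475, 0]) cylinder(h = 476, r = 115); }


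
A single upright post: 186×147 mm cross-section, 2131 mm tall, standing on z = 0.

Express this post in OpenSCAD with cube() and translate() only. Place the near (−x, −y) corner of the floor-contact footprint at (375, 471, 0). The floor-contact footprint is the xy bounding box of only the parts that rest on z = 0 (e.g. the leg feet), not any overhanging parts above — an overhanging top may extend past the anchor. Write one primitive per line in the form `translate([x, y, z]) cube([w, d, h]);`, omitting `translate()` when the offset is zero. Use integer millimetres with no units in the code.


translate([375, 471, 0]) cube([186, 147, 2131]);


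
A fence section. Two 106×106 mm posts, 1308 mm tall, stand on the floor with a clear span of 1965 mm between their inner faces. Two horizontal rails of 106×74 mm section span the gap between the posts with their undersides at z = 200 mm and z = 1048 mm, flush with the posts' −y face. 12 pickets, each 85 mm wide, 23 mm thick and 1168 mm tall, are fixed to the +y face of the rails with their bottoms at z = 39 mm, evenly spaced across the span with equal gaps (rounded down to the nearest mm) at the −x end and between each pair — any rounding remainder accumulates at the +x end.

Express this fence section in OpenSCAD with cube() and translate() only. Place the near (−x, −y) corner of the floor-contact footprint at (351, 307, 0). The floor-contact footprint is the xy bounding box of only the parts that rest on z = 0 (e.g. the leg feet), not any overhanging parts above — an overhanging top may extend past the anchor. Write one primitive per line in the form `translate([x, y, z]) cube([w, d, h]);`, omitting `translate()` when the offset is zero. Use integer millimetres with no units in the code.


translate([351, 307, 0]) cube([106, 106, 1308]);
translate([2422, 307, 0]) cube([106, 106, 1308]);
translate([457, 307, 200]) cube([1965, 106, 74]);
translate([457, 307, 1048]) cube([1965, 106, 74]);
translate([529, 413, 39]) cube([85, 23, 1168]);
translate([686, 413, 39]) cube([85, 23, 1168]);
translate([843, 413, 39]) cube([85, 23, 1168]);
translate([1000, 413, 39]) cube([85, 23, 1168]);
translate([1157, 413, 39]) cube([85, 23, 1168]);
translate([1314, 413, 39]) cube([85, 23, 1168]);
translate([1471, 413, 39]) cube([85, 23, 1168]);
translate([1628, 413, 39]) cube([85, 23, 1168]);
translate([1785, 413, 39]) cube([85, 23, 1168]);
translate([1942, 413, 39]) cube([85, 23, 1168]);
translate([2099, 413, 39]) cube([85, 23, 1168]);
translate([2256, 413, 39]) cube([85, 23, 1168]);


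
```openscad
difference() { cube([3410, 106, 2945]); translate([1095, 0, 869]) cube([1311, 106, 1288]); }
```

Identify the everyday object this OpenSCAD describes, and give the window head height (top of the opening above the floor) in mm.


A wall with a window opening. The window head height is 2157 mm.

A wall with a rectangular opening subtracted — a window. Sill at z = 869, opening 1288 mm tall, so the head is at 869 + 1288 = 2157 mm.


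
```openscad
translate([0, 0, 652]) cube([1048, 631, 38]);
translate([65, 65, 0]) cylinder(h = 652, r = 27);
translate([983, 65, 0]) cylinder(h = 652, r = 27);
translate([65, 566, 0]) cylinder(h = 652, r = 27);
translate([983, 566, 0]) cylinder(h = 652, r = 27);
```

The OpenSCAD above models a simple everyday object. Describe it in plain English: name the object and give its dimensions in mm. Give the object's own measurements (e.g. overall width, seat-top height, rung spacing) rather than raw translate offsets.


A rectangular dining table. The top is 1048×631×38 mm with its upper surface at z = 690 mm. It stands on four round legs of 54 mm diameter, each leg's bounding box inset 38 mm from the nearest pair of top edges, running from the floor to the underside of the top.


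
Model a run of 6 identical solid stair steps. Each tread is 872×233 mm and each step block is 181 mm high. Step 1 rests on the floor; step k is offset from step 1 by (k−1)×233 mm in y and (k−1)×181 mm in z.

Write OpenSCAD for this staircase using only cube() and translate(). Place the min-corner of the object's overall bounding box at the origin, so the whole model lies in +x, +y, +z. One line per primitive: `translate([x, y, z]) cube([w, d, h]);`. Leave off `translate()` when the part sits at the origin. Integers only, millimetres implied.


cube([872, 233, 181]);
translate([0, 233, 181]) cube([872, 233, 181]);
translate([0, 466, 362]) cube([872, 233, 181]);
translate([0, 699, 543]) cube([872, 233, 181]);
translate([0, 932, 724]) cube([872, 233, 181]);
translate([0, 1165, 905]) cube([872, 233, 181]);


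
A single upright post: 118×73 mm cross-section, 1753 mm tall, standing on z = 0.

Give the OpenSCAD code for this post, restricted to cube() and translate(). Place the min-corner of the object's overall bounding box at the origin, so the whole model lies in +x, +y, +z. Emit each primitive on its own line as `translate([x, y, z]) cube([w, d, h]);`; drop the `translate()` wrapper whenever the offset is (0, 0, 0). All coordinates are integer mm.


cube([118, 73, 1753]);


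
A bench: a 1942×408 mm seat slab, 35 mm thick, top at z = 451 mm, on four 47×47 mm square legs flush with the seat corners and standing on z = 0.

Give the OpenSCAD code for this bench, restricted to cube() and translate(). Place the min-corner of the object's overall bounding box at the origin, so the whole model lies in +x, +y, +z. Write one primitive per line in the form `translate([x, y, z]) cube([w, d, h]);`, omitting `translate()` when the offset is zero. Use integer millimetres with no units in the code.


// leg_h = 451 − 35 = 416
translate([0, 0, 416]) cube([1942, 408, 35]);
cube([47, 47, 416]);
translate([0, 361, 0]) cube([47, 47, 416]);
translate([1895, 0, 0]) cube([47, 47, 416]);
translate([1895, 361, 0]) cube([47, 47, 416]);


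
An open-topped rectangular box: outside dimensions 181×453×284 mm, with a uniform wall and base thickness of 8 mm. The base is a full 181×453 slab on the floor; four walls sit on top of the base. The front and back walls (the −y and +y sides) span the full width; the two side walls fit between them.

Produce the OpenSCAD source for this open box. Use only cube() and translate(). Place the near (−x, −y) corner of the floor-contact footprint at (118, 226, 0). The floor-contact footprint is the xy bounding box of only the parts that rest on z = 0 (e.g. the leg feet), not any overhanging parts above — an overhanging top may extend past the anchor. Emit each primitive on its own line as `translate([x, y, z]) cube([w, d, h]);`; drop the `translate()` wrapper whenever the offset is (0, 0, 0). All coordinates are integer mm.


translate([118, 226, 0]) cube([181, 453, 8]);
translate([118, 226, 8]) cube([181, 8, 276]);
translate([118, 671, 8]) cube([181, 8, 276]);
translate([118, 234, 8]) cube([8, 437, 276]);
translate([291, 234, 8]) cube([8, 437, 276]);
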